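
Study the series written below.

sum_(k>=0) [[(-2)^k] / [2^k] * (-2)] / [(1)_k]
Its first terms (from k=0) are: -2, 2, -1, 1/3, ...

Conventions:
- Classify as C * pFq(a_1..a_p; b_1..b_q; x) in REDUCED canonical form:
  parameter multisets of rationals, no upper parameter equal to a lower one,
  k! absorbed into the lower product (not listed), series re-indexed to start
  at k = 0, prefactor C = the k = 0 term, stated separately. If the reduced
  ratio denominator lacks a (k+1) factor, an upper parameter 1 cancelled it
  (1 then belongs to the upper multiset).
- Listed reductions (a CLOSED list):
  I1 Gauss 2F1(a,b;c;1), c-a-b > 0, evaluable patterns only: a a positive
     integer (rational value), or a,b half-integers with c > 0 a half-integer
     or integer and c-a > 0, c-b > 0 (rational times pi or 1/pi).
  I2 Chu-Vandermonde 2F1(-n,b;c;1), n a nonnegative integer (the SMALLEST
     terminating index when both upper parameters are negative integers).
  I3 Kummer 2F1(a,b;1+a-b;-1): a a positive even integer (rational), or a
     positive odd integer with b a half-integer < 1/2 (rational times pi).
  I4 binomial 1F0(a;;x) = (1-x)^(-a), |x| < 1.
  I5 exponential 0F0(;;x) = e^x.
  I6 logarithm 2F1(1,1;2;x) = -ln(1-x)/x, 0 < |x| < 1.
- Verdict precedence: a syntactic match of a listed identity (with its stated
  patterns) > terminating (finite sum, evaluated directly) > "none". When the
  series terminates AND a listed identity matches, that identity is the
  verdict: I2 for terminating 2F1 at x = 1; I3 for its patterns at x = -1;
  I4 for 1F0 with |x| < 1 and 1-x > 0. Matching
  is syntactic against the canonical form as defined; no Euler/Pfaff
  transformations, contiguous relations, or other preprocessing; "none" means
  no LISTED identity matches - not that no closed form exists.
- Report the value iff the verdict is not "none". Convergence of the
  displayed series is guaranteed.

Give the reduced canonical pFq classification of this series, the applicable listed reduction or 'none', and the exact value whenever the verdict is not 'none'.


At argument -1: a 0F0 with upper {-}, lower {-}, scaled by C = -2. Verdict at x = -1: the I5 exponential reduction matches (the 0F0 exponential series at x = -1). Hence: (-2) * e^(-1).

Key step: x = (-1) and (1)_k (prefactor -2) is k! itself.
Ratio: r(k) = (-1) * 1 / [(k+1)] - poly over poly, x = (-1) from leading terms; C = -2 at k = 0.


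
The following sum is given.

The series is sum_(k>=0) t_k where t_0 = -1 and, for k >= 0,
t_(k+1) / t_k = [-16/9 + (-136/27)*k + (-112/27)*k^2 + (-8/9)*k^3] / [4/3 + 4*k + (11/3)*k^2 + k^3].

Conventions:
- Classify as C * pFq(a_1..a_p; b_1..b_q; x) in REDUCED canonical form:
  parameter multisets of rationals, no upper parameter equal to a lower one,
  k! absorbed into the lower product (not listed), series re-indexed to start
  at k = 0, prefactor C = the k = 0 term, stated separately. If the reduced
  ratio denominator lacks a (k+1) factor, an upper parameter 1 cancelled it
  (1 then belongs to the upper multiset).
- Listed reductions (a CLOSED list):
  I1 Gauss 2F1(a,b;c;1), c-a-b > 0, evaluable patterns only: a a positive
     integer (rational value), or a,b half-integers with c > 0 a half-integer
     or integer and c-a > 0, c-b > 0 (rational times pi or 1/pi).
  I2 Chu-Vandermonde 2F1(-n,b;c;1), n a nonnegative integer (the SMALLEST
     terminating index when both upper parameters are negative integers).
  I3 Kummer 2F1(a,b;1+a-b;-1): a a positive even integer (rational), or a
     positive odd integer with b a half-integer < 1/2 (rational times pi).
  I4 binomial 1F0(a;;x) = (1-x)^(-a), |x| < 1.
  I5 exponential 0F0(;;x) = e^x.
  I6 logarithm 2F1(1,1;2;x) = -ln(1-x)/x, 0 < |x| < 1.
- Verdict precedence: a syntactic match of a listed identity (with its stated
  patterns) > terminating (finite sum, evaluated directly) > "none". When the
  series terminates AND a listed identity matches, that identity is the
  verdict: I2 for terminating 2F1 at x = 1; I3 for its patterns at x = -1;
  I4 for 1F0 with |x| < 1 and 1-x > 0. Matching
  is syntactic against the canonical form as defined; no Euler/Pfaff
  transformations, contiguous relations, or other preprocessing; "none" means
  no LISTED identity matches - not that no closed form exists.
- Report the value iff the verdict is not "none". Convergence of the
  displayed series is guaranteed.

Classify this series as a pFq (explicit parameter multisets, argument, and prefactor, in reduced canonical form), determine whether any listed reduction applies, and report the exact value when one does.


Prefactor -1, argument -8/9: 2F1 with upper {1, 3} over lower {2}. Verdict: none - at argument -8/9 the multisets {1, 3} ; {2} match no listed identity.

First insight: x = (-8/9) and factor the ratio over Q (C = -1, x = -8/9): negated roots = parameters.
Adjacent-term ratio: r(k) = (-8/9) * (k+1) (k+3) / [(k+2) (k+1)] - rational in k, leading ratio (-8/9); with t_0 = -1, classification follows.


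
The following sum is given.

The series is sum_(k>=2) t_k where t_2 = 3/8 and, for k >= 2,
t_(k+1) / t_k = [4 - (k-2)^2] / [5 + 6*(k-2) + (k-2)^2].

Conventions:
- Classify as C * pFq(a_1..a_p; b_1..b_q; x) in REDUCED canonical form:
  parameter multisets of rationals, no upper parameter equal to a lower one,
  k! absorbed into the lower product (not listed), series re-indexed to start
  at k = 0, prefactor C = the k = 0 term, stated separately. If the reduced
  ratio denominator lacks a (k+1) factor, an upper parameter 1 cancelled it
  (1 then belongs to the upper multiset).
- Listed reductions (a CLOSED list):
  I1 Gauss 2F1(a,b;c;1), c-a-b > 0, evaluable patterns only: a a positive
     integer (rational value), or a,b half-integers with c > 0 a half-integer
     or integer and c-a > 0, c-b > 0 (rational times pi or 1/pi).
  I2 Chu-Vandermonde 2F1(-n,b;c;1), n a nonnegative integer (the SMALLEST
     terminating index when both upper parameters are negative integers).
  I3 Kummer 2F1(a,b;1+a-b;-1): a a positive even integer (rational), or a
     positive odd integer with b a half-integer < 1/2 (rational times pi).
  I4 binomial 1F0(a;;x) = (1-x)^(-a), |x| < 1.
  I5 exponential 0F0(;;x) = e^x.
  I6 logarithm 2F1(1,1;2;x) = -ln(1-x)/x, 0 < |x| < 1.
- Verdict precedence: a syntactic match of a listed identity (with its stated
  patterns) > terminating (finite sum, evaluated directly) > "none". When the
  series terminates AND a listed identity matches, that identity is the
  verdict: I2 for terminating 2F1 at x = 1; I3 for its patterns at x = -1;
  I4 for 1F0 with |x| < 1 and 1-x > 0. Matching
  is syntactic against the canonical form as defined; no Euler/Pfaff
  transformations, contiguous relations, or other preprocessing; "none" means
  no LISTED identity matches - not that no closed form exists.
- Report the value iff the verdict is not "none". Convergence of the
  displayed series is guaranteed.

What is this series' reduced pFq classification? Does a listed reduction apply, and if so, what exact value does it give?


Key step: t_0 being 3/8, the expanded ratio factors over Q; prefactor 3/8, roots give parameters.
Term ratio: r(k) = (-1) * (k-2) (k+2) / [(k+5) (k+1)] - rational in k. x = (-1); t_0 = 3/8; negate the roots.

This is 3/8 * 2F1(-2, 2; 5; -1) in reduced canonical form. Verdict: Kummer (I3) matches (x = -1; c = 5 equals 1+a-b for upper {-2, 2}: listed pattern). Exact value: 3/4.


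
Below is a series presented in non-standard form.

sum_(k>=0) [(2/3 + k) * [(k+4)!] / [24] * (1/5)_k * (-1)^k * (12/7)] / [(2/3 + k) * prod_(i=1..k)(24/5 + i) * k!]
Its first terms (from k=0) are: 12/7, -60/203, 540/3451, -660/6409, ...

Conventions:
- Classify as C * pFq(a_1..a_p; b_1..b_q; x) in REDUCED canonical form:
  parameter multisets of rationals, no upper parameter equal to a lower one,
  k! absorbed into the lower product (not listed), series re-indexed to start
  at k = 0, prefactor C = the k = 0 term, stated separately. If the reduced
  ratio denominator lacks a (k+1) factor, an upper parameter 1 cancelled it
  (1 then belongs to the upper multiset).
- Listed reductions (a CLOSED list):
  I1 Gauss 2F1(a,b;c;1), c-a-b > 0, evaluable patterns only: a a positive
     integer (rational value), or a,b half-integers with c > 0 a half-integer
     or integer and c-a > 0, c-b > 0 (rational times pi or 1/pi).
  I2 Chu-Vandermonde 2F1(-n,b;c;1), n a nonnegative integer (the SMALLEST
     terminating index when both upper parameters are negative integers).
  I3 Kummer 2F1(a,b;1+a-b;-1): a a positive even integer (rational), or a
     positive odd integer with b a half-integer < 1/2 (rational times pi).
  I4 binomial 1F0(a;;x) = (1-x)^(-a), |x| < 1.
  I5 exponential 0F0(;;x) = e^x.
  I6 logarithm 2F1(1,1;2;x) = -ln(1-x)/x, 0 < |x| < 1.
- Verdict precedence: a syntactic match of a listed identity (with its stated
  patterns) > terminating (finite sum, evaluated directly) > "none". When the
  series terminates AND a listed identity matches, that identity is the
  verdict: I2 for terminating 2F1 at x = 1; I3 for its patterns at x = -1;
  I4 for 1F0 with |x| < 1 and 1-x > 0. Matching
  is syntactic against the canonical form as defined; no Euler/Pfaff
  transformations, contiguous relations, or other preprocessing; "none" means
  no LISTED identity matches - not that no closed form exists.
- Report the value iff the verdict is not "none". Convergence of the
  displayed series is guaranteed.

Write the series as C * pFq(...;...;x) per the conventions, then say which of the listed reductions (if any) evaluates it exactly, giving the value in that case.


x = -1 here; the reduced form reads 2F1, upper {1/5, 5}, lower {29/5}, C = 12/7. Verdict: none here - no I1-I6 shape fits x = -1 with lower {29/5}.

The tell: from the first term 12/7: the factorial ratio (C = 12/7) (k+a-1)!/(a-1)! is a rising factorial (a)_k.
Step ratio: r(k) = (-1) * (k+1/5) (k+5) / [(k+29/5) (k+1)] ; factor over Q: parameters, x = (-1), and C = 12/7.


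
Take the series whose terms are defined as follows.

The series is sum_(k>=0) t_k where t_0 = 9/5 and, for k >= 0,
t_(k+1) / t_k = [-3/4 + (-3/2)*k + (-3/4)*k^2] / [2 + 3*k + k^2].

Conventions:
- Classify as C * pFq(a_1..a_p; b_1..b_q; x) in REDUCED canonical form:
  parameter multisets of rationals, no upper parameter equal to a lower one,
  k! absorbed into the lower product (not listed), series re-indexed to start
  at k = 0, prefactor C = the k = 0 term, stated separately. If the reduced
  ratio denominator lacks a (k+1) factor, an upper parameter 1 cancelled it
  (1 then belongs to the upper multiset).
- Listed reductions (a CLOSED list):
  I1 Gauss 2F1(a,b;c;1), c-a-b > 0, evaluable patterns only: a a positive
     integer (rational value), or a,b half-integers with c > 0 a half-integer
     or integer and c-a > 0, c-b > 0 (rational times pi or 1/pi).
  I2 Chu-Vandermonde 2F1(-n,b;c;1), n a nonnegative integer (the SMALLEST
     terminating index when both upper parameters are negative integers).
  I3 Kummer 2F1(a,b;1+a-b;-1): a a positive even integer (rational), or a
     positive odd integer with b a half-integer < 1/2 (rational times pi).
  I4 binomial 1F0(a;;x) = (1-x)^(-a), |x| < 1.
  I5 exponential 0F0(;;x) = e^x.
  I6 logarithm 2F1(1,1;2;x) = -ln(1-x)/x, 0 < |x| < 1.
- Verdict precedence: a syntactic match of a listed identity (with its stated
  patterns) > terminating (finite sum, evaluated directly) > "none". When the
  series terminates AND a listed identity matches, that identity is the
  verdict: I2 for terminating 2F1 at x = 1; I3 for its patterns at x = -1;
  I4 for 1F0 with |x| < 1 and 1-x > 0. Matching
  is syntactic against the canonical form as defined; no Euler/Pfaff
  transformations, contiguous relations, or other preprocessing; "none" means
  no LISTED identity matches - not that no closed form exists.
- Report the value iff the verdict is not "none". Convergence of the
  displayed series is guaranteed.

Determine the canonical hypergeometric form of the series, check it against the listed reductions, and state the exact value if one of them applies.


x = -3/4 here; the reduced form reads 2F1, upper {1, 1}, lower {2}, C = 9/5. Verdict: the I6 logarithm reduction applies (the logarithm: parameters (1,1;2), x = -3/4). Value: (12/5) * ln(7/4).

Structural cue: t_0 being 9/5, the expanded ratio factors over Q; C = 9/5, roots give parameters.
Consecutive-term ratio: r(k) = (-3/4) * (k+1) (k+1) / [(k+2) (k+1)] - rational; roots negated = parameters, x = (-3/4), C = 9/5.


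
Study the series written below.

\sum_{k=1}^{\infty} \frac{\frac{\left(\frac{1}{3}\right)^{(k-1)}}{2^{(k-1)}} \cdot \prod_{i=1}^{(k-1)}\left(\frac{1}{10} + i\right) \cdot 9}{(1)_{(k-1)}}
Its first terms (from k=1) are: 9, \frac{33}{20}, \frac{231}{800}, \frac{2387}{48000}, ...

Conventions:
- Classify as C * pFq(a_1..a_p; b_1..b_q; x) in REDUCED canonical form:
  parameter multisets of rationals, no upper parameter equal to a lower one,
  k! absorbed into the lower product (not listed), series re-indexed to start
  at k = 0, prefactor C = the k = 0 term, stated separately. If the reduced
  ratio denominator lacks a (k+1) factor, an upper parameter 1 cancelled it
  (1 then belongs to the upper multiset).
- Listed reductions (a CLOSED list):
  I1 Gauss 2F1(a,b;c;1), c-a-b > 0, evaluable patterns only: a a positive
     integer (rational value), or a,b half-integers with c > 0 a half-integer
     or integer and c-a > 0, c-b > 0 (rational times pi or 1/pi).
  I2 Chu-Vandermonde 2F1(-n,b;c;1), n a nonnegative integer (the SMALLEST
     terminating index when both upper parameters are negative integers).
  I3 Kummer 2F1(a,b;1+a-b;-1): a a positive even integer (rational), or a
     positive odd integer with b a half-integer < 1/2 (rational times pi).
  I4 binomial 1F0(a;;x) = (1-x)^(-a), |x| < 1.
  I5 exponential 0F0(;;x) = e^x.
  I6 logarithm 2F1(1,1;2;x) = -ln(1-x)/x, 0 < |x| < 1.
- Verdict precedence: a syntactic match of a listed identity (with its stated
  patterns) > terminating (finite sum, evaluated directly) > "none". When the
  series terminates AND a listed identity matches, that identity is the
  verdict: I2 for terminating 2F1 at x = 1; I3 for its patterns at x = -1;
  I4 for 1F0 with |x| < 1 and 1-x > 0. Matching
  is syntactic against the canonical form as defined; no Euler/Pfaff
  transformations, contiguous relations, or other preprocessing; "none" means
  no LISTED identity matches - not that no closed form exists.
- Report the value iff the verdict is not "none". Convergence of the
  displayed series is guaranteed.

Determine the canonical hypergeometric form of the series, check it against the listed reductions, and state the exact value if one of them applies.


x = \frac{1}{6} here; the reduced form reads 1F0, upper {\frac{11}{10}}, lower {-}, C = 9. Verdict: this is binomial (I4) (the 1F0 binomial series: exponent -11/10, x = \frac{1}{6}). Its exact value is 9 \cdot \left(\frac{5}{6}\right)^{-\frac{11}{10}}.

The tell: t_0 being 9, (1)_k (prefactor 9) is k! itself.
Adjacent-term ratio: r(k) = \frac{1}{6} * (k+\frac{11}{10}) / [(k+1)] - rational; roots negated = parameters, x = \frac{1}{6}, C = 9.


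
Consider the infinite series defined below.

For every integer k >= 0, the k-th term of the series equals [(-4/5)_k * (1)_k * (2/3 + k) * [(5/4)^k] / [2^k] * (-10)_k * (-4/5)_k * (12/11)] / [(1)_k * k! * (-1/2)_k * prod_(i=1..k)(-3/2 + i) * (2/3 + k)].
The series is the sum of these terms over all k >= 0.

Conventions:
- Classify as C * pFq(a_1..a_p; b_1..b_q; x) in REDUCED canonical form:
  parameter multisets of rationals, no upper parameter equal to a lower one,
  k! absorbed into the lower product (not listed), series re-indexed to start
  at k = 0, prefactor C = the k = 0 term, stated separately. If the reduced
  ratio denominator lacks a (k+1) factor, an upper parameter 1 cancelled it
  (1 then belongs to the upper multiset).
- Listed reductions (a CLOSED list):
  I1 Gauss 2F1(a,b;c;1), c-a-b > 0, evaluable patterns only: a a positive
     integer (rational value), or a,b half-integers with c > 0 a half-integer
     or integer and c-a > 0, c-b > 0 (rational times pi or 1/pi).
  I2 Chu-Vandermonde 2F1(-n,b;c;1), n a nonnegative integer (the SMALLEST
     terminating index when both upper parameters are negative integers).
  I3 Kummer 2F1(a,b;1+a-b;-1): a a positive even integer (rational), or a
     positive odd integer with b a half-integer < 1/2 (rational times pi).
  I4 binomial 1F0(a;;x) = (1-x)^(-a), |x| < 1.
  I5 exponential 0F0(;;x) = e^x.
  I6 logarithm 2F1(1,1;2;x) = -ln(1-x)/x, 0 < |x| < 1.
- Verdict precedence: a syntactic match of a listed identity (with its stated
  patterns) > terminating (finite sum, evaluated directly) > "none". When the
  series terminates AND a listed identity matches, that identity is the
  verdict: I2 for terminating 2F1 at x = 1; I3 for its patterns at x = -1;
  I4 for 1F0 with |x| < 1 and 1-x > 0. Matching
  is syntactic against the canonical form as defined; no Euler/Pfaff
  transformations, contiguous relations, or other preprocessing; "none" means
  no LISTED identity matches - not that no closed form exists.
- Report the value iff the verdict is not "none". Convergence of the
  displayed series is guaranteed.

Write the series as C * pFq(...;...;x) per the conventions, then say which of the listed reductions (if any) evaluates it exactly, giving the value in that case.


Prefactor 12/11, argument 5/8: 3F2 with upper {-10, -4/5, -4/5} over lower {-1/2, -1/2}. Verdict: terminating. (-10)_k vanishes past k = 10, leaving a 11-term sum, computed directly. Hence: -1731039214130844/135821533203125.

Structural cue: x = (5/8) and the lower running product (prefactor 12/11) is a rising factorial.
Ratio: r(k) = (5/8) * (k-10) (k-4/5) (k-4/5) / [(k-1/2) (k-1/2) (k+1)] - rational; roots negated = parameters, x = (5/8), C = 12/11.


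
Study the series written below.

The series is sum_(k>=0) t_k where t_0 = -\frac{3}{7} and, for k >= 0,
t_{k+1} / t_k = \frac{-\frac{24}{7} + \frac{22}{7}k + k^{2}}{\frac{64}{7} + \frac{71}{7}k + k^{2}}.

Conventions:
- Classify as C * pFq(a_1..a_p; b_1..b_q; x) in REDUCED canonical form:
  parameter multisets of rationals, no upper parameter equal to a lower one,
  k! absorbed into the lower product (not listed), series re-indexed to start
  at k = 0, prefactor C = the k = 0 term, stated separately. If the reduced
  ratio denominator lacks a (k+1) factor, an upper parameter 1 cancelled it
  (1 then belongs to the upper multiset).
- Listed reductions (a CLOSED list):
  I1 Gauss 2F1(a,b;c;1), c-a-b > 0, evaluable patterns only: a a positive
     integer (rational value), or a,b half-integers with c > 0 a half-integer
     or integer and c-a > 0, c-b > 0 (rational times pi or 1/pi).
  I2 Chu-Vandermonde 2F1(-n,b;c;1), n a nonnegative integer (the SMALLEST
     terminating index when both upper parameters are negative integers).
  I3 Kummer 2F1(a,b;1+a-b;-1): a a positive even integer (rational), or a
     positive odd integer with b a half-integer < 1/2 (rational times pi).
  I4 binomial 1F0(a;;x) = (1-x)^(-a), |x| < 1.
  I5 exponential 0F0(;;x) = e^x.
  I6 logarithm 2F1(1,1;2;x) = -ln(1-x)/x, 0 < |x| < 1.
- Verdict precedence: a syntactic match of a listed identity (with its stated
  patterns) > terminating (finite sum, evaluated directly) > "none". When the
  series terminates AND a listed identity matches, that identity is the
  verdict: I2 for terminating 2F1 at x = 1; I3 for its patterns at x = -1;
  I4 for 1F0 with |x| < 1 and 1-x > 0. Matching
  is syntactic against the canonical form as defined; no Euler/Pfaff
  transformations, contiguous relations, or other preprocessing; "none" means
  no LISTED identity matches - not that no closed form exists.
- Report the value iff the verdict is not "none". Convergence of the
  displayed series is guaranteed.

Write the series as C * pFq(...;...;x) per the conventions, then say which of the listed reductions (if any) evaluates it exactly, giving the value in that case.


At argument 1: a 2F1 with upper {-\frac{6}{7}, 4}, lower {\frac{64}{7}}, scaled by C = -\frac{3}{7}. Verdict (x = 1): Gauss (I1, integer-parameter pattern) applies (x = 1: the Gamma ratio telescopes since c-a-b = 6 > 0 and a = 4 in Z>0). Sum: -\frac{61275}{235298}.

Key observation: t_0 being -\frac{3}{7}, factor the ratio over Q (C = -3/7): negated roots = parameters.
Ratio: r(k) = 1 * (k-\frac{6}{7}) (k+4) / [(k+\frac{64}{7}) (k+1)] - rational in k. x = 1; t_0 = -\frac{3}{7}; negate the roots.


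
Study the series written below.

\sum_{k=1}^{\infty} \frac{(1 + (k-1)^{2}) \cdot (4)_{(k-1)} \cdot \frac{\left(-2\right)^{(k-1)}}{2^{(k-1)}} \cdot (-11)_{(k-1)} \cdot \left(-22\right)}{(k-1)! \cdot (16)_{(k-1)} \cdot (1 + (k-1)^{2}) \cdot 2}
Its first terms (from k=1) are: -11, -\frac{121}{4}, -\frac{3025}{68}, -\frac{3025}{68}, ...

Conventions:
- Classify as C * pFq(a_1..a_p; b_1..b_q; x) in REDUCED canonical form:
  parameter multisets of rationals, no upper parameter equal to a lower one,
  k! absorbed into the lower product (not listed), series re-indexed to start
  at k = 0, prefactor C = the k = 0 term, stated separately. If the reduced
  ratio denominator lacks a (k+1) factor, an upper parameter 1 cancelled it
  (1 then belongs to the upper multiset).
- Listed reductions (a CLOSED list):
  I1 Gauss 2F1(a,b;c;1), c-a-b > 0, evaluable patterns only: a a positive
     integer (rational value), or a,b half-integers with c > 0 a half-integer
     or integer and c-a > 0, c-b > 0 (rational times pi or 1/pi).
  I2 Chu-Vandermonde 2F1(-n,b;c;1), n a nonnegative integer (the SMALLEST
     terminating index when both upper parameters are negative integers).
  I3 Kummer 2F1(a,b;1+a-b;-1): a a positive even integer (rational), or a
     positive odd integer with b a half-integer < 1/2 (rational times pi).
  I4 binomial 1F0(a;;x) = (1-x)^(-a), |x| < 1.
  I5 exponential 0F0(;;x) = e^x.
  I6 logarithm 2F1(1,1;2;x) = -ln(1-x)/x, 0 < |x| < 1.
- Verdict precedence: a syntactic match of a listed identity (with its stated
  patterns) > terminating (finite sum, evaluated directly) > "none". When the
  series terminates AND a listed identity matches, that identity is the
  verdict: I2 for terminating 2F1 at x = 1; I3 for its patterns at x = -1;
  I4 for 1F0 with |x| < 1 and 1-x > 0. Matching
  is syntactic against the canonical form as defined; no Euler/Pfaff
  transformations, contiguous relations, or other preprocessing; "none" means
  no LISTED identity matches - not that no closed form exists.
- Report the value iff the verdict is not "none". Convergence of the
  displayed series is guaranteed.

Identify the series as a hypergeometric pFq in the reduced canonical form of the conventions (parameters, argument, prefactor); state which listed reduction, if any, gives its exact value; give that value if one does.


Canonical form: C = -11 times 2F1 with upper {-11, 4}, lower {16}, x = -1. Verdict (x = -1): Kummer's theorem (I3) applies (x = -1; c = 16 equals 1+a-b for upper {-11, 4}: listed pattern). Hence: -\frac{385}{2}.

First insight: with t_0 = -11, the constant factors (C = -11) combine into one prefactor.
Adjacent-term ratio: r(k) = -1 * (k-11) (k+4) / [(k+16) (k+1)] - rational; roots negated = parameters, x = -1, C = -11.


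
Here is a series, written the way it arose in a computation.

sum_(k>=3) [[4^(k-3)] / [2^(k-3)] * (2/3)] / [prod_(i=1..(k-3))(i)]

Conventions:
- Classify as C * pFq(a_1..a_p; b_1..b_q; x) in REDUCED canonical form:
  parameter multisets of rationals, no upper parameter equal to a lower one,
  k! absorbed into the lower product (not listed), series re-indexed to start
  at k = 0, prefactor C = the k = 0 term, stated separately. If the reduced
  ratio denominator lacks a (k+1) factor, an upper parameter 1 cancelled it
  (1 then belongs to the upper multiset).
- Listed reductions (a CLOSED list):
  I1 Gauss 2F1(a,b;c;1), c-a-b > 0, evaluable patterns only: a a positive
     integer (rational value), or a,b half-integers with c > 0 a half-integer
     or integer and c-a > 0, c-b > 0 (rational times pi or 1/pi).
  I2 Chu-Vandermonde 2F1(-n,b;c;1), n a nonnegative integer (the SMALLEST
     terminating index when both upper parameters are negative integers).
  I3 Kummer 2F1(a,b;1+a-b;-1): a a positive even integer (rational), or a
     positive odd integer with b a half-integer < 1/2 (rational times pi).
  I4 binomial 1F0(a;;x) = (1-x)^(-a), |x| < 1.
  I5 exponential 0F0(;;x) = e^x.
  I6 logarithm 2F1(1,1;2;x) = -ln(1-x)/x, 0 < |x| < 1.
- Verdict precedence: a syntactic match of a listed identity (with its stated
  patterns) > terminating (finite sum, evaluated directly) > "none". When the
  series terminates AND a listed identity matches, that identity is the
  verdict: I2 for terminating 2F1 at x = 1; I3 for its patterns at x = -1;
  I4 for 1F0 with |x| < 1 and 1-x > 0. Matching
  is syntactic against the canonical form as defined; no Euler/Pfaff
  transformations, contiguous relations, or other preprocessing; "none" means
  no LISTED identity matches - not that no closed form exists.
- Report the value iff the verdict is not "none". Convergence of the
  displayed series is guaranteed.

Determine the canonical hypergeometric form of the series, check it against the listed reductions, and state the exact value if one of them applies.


Reduced: x = 2, 0F0, upper = {-}, lower = {-}, C = 2/3. Verdict: the exponential series (I5) matches (the 0F0 exponential series at x = 2). Exact value: (2/3) * e^(2).

Structural cue: t_0 = 2/3 here, and the two k-th powers (C = 2/3, x = 2) combine into one argument.
Ratio: r(k) = 2 * 1 / [(k+1)] - rational in k. x = 2; t_0 = 2/3; negate the roots.


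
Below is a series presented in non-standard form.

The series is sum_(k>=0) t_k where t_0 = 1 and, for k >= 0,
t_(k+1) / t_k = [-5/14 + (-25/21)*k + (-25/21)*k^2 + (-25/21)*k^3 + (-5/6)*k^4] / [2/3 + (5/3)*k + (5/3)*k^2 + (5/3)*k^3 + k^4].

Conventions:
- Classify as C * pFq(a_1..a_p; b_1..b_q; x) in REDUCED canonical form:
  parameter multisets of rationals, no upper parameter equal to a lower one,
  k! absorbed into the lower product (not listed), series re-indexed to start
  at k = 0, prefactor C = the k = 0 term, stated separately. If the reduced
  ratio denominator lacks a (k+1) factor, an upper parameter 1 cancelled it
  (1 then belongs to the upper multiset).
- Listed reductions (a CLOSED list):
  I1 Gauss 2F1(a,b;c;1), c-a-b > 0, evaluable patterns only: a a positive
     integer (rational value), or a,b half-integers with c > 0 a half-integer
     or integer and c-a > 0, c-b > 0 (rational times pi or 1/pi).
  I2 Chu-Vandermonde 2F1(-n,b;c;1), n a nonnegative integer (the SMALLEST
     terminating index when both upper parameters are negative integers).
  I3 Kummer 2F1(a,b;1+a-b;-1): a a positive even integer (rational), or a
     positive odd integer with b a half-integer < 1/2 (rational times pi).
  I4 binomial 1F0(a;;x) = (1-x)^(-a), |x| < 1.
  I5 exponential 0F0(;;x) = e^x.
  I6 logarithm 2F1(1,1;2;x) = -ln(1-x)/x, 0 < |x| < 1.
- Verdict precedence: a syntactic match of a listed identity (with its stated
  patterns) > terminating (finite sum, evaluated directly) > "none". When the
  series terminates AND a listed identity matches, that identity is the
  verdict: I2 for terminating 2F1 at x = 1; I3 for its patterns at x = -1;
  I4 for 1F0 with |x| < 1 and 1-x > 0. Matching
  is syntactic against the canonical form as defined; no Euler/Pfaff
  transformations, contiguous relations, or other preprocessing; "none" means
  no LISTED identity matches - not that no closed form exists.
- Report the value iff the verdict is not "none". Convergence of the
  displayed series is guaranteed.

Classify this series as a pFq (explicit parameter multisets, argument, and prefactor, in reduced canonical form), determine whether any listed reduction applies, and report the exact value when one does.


With C = 1: the canonical form is 2F1(3/7, 1; 2/3; -5/6). Verdict: none - at argument -5/6 the multisets {3/7, 1} ; {2/3} match no listed identity.

The tell: t_0 = 1 here, and factor the ratio over Q (prefactor 1): negated roots = parameters.
Consecutive-term ratio: r(k) = (-5/6) * (k+3/7) (k+1) / [(k+2/3) (k+1)] - rational in k, leading ratio (-5/6); with t_0 = 1, classification follows.


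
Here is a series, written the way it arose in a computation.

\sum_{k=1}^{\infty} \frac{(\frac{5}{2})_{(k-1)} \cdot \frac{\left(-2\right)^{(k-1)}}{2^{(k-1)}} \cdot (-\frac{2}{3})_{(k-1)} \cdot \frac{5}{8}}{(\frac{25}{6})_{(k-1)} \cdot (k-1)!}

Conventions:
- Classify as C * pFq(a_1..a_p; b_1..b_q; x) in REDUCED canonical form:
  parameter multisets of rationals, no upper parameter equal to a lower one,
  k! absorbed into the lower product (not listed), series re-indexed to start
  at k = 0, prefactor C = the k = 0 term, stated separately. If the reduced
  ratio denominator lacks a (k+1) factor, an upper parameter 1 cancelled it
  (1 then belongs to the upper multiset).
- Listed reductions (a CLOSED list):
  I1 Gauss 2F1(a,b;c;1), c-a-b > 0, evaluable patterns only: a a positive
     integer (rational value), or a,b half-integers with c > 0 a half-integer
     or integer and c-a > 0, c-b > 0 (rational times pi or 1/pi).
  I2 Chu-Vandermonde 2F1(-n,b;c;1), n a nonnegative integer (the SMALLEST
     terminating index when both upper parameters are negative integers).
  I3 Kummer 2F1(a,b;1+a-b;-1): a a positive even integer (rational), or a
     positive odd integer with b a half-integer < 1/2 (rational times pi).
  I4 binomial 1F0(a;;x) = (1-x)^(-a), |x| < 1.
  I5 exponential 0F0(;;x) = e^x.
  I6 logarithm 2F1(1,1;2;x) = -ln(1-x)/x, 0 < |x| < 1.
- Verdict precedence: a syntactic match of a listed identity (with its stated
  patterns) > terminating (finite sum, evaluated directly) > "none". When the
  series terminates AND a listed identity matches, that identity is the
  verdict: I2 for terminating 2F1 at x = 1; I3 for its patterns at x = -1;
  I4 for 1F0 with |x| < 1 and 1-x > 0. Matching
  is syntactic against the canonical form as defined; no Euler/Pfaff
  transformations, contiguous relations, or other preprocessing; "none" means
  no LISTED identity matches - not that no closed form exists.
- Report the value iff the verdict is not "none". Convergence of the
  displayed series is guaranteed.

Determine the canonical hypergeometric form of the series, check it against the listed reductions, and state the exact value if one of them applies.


The series (x = -1) is 2F1: upper {-\frac{2}{3}, \frac{5}{2}}, lower {\frac{25}{6}}, prefactor \frac{5}{8}. Verdict: none - this 2F1 at x = -1 matches no listed pattern, and upper {-\frac{2}{3}, \frac{5}{2}} holds no stopper.

Key step: x = -1 and the two k-th powers (C = 5/8) combine into one argument.
Consecutive-term ratio: r(k) = -1 * (k-\frac{2}{3}) (k+\frac{5}{2}) / [(k+\frac{25}{6}) (k+1)] - rational in k. x = -1; t_0 = \frac{5}{8}; negate the roots.


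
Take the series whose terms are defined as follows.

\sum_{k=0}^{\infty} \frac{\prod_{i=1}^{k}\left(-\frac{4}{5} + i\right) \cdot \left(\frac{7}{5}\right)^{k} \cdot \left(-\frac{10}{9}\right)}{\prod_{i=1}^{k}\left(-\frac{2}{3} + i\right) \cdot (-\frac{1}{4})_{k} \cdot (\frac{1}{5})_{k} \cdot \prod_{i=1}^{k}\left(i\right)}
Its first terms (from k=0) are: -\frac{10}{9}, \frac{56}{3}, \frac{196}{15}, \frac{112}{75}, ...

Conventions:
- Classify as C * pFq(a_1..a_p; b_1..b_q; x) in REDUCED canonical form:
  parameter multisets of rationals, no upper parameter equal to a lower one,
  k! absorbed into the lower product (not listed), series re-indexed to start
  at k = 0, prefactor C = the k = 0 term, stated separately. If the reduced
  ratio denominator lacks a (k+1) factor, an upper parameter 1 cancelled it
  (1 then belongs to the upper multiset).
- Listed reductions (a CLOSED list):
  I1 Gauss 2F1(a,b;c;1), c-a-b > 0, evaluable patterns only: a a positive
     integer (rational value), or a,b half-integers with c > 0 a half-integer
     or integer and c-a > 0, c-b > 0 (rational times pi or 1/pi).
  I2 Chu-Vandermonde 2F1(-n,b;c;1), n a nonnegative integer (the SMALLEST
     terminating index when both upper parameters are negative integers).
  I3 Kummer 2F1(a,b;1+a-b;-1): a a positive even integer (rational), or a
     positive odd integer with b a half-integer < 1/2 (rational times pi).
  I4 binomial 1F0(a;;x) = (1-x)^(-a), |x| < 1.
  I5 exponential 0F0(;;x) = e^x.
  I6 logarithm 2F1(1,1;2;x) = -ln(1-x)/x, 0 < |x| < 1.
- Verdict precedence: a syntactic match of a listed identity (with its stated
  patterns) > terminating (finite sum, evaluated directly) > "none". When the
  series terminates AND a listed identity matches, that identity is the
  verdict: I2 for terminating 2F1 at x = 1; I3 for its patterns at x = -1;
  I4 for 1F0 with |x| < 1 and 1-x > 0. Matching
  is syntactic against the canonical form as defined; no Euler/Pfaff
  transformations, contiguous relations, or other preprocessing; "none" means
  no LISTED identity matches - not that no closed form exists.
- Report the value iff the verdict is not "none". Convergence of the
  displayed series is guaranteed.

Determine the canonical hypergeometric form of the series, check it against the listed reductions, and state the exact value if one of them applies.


Prefactor -\frac{10}{9}, argument \frac{7}{5}: 0F2 with upper {-} over lower {-\frac{1}{4}, \frac{1}{3}}. Verdict: none. Every listed pattern misses the 0F2 form at \frac{7}{5}, upper {-}.

Key step: with t_0 = -\frac{10}{9}, the running product (prefactor -10/9) telescopes to a rising factorial.
Term ratio: r(k) = \frac{7}{5} * 1 / [(k-\frac{1}{4}) (k+\frac{1}{3}) (k+1)] - rational in k. x = \frac{7}{5}; t_0 = -\frac{10}{9}; negate the roots.


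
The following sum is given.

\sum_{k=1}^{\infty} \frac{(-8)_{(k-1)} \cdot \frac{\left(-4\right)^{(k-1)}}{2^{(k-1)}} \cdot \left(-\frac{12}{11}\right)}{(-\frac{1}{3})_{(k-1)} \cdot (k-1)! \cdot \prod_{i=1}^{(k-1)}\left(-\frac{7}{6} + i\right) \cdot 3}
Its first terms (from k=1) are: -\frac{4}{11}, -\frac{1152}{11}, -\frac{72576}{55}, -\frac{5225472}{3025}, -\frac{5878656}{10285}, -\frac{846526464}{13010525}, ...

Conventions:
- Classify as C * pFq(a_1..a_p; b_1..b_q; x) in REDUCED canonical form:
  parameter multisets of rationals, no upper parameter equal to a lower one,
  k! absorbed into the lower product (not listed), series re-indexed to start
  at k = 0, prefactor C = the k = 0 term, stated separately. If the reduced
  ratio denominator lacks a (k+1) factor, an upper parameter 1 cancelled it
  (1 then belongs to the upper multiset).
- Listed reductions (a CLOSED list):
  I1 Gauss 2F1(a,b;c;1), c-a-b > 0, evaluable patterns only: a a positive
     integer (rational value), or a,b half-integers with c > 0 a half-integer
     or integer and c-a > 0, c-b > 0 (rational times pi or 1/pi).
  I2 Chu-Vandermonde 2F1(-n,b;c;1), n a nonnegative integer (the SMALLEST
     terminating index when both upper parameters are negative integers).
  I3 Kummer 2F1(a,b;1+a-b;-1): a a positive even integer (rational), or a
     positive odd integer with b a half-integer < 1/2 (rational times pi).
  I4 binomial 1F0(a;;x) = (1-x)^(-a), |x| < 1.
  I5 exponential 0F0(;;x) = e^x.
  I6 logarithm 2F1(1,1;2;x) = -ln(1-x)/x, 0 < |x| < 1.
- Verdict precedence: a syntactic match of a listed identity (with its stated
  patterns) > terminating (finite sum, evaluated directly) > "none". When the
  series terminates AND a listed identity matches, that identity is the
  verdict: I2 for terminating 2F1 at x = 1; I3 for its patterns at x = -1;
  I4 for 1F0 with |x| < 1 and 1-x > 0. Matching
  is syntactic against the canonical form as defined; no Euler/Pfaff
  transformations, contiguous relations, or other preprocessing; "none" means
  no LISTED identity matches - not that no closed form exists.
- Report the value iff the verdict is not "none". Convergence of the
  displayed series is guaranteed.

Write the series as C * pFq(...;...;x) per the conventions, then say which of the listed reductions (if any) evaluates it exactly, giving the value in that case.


At argument -2: a 1F2 with upper {-8}, lower {-\frac{1}{3}, -\frac{1}{6}}, scaled by C = -\frac{4}{11}. Verdict: terminating at k = 8: the factor (-8)_k kills every later term; summing the 9 survivors is exact. Value: -\frac{225242998377556}{59404874375}.

Key step: x = -2 and the two k-th powers (C = -4/11, x = -2) combine into one argument.
Adjacent-term ratio: r(k) = -2 * (k-8) / [(k-\frac{1}{3}) (k-\frac{1}{6}) (k+1)] - poly over poly, x = -2 from leading terms; C = -\frac{4}{11} at k = 0.


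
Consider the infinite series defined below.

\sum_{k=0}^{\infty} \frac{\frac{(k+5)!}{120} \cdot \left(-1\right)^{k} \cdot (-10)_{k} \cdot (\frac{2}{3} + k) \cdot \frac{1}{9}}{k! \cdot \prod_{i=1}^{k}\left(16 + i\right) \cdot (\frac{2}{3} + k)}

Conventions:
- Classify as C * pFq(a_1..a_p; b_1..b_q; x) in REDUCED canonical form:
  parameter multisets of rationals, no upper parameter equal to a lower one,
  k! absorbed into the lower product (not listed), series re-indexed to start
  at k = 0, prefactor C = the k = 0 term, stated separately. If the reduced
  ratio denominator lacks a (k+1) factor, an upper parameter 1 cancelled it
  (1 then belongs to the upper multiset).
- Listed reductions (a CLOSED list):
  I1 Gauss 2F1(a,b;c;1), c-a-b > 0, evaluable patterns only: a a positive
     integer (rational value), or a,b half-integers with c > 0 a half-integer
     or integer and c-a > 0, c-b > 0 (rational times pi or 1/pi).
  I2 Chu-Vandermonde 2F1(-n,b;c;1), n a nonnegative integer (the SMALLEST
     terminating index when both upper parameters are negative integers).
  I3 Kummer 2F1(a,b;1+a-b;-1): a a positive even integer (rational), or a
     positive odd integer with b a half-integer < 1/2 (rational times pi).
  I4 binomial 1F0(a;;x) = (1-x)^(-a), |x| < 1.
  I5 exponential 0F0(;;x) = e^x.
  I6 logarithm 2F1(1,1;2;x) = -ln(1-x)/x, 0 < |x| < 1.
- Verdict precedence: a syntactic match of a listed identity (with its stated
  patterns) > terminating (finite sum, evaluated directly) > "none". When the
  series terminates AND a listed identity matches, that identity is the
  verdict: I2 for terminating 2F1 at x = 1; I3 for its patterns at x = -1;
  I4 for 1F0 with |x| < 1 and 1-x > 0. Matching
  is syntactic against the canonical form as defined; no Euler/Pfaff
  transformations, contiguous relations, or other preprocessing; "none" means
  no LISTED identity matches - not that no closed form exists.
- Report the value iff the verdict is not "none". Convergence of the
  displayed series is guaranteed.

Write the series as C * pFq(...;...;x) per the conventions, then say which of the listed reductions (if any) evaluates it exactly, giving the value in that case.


Reduced: x = -1, 2F1, upper = {-10, 6}, lower = {17}, C = \frac{1}{9}. Verdict (x = -1): Kummer's theorem (I3) applies (x = -1; c = 17 equals 1+a-b for upper {-10, 6}: listed pattern). Value: \frac{28}{9}.

Structural cue: t_0 = \frac{1}{9} here, and striking the common factor k + 2/3 reduces the term (C = 1/9).
Ratio: r(k) = -1 * (k-10) (k+6) / [(k+17) (k+1)] - rational in k, leading ratio -1; with t_0 = \frac{1}{9}, classification follows.


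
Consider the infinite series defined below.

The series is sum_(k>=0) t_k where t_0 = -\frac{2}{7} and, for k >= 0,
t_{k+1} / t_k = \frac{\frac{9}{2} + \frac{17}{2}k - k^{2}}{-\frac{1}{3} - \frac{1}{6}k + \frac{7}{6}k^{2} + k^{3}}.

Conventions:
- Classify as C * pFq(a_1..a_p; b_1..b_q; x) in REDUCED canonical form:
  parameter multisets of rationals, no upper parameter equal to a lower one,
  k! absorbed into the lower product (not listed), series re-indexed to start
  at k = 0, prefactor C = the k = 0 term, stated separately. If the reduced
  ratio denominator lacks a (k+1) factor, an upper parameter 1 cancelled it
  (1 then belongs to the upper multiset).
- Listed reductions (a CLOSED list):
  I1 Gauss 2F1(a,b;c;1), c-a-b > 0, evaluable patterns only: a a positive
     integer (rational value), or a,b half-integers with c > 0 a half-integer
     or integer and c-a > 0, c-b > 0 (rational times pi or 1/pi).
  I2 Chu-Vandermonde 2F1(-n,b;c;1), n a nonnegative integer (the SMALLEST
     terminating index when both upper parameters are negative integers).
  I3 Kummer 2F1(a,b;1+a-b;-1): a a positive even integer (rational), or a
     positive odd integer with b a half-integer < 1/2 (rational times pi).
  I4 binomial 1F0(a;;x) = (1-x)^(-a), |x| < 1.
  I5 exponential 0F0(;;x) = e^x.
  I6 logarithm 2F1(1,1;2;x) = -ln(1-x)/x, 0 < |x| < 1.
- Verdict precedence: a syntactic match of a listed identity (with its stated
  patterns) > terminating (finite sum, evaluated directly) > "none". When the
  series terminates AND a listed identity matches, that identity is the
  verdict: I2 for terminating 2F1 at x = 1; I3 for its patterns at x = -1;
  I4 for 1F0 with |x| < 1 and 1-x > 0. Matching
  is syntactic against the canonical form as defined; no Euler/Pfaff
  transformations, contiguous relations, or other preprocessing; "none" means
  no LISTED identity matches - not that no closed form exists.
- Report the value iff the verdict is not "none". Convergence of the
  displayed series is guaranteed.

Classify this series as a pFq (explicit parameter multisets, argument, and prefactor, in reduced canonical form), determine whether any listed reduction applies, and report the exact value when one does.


Key step: t_0 = -\frac{2}{7} here, and roots of the ratio polynomials (C = -2/7) are the negated parameters.
Step ratio: r(k) = -1 * (k-9) (k+\frac{1}{2}) / [(k-\frac{1}{2}) (k+\frac{2}{3}) (k+1)] ; factor over Q: parameters, x = -1, and C = -\frac{2}{7}.

Classification (C = -\frac{2}{7}): 2F2 with upper {-9, \frac{1}{2}}, lower {-\frac{1}{2}, \frac{2}{3}}, argument x = -1. Verdict: terminating (-9 upstairs). 10 nonzero terms in all; added directly. Value: \frac{897934832929}{8767158400}.
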